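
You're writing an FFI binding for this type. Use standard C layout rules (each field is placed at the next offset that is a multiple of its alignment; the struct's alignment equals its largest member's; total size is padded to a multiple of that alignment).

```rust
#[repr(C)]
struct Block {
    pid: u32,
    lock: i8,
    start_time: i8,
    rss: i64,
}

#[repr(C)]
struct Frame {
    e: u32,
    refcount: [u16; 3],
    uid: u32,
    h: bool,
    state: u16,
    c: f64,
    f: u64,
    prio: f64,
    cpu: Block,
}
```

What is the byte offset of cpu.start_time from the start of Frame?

Block: 0..4  pid  (4B, 4-aligned); 4..5  lock  (1B, 1-aligned); 5..6  start_time  (1B, 1-aligned); 6..8  -- padding (2B); 8..16  rss  (8B, 8-aligned); sizeof = 16, alignof = 8
0..4  e  (4B, 4-aligned)
4..10  refcount  (6B, 2-aligned)
10..12  -- padding (2B)
12..16  uid  (4B, 4-aligned)
16..17  h  (1B, 1-aligned)
17..18  -- padding (1B)
18..20  state  (2B, 2-aligned)
20..24  -- padding (4B)
24..32  c  (8B, 8-aligned)
32..40  f  (8B, 8-aligned)
40..48  prio  (8B, 8-aligned)
48..64  cpu  (16B, 8-aligned)
within Block: start_time at 5
48 + 5 = 53

53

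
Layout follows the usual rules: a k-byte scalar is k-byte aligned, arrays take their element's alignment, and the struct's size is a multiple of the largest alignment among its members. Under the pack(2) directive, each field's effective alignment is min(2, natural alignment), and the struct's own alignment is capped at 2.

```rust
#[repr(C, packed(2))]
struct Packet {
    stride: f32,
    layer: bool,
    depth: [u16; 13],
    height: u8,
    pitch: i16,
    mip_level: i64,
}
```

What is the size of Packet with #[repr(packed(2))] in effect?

stride at 0 (size 4, align 2) → ends 4
layer at 4 (size 1, align 1) → ends 5
pad 1 to align 2 for depth
depth at 6 (size 26, align 2) → ends 32
height at 32 (size 1, align 1) → ends 33
pad 1 to align 2 for pitch
pitch at 34 (size 2, align 2) → ends 36
mip_level at 36 (size 8, align 2) → ends 44
total 44 bytes, alignment 2

44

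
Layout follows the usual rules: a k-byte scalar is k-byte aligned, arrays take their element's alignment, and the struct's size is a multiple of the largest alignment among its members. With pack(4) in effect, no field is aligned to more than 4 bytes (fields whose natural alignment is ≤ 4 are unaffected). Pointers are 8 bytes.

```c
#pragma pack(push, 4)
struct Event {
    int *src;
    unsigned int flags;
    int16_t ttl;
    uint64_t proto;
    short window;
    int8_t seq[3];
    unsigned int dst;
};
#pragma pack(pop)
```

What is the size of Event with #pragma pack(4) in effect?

@0: src [8B, align 4] → 8
@8: flags [4B, align 4] → 12
@12: ttl [2B, align 2] → 14
+2 pad (align 4)
@16: proto [8B, align 4] → 24
@24: window [2B, align 2] → 26
@26: seq [3B, align 1] → 29
+3 pad (align 4)
@32: dst [4B, align 4] → 36
size 36, align 4

36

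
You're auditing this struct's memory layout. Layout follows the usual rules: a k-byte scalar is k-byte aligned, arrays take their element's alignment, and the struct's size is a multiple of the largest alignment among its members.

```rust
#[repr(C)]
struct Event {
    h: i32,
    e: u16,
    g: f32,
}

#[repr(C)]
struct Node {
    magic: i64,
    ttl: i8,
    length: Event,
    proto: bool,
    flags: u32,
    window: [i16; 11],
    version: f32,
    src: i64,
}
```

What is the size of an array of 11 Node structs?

Event: h at 0 (size 4, align 4) → ends 4; e at 4 (size 2, align 2) → ends 6; pad 2 to align 4 for g; g at 8 (size 4, align 4) → ends 12; total 12 bytes, alignment 4
magic at 0 (size 8, align 8) → ends 8
ttl at 8 (size 1, align 1) → ends 9
pad 3 to align 4 for length
length at 12 (size 12, align 4) → ends 24
proto at 24 (size 1, align 1) → ends 25
pad 3 to align 4 for flags
flags at 28 (size 4, align 4) → ends 32
window at 32 (size 22, align 2) → ends 54
pad 2 to align 4 for version
version at 56 (size 4, align 4) → ends 60
pad 4 to align 8 for src
src at 64 (size 8, align 8) → ends 72
total 72 bytes, alignment 8
array of 11: 11 × 72 = 792

792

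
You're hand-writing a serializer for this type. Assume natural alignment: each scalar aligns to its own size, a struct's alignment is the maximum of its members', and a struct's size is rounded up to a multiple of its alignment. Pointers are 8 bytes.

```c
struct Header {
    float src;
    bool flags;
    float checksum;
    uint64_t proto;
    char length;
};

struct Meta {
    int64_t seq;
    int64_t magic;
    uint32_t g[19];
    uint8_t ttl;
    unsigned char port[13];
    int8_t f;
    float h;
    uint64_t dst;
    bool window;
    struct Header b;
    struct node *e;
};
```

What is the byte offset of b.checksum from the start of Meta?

Header: src at 0 (size 4, align 4) → ends 4; flags at 4 (size 1, align 1) → ends 5; pad 3 to align 4 for checksum; checksum at 8 (size 4, align 4) → ends 12; pad 4 to align 8 for proto; proto at 16 (size 8, align 8) → ends 24; length at 24 (size 1, align 1) → ends 25; tail pad 7 to reach multiple of 8; total 32 bytes, alignment 8
seq at 0 (size 8, align 8) → ends 8
magic at 8 (size 8, align 8) → ends 16
g at 16 (size 76, align 4) → ends 92
ttl at 92 (size 1, align 1) → ends 93
port at 93 (size 13, align 1) → ends 106
f at 106 (size 1, align 1) → ends 107
pad 1 to align 4 for h
h at 108 (size 4, align 4) → ends 112
dst at 112 (size 8, align 8) → ends 120
window at 120 (size 1, align 1) → ends 121
pad 7 to align 8 for b
b at 128 (size 32, align 8) → ends 160
within Header: checksum at 8
128 + 8 = 136

136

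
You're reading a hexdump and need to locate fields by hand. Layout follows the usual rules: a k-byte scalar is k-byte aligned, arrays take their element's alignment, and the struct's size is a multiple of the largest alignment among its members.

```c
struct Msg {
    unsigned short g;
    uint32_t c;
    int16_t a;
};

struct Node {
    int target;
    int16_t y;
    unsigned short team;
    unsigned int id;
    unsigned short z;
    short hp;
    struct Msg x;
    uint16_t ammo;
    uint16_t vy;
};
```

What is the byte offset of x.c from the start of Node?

Msg: @0: g [2B, align 2] → 2; +2 pad (align 4); @4: c [4B, align 4] → 8; @8: a [2B, align 2] → 10; +2 tail pad (align 4); size 12, align 4
@0: target [4B, align 4] → 4
@4: y [2B, align 2] → 6
@6: team [2B, align 2] → 8
@8: id [4B, align 4] → 12
@12: z [2B, align 2] → 14
@14: hp [2B, align 2] → 16
@16: x [12B, align 4] → 28
within Msg: c at 4
16 + 4 = 20

20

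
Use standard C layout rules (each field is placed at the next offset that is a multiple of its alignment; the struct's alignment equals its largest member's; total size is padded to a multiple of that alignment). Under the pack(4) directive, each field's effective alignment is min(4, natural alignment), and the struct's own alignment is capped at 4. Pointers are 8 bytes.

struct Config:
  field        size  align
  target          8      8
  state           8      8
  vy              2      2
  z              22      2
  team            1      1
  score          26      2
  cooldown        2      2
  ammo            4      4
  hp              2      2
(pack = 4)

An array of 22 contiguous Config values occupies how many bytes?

0..8  target  (8B, 4-aligned)
8..16  state  (8B, 4-aligned)
16..18  vy  (2B, 2-aligned)
18..40  z  (22B, 2-aligned)
40..41  team  (1B, 1-aligned)
41..42  -- padding (1B)
42..68  score  (26B, 2-aligned)
68..70  cooldown  (2B, 2-aligned)
70..72  -- padding (2B)
72..76  ammo  (4B, 4-aligned)
76..78  hp  (2B, 2-aligned)
78..80  -- tail padding (2B)
sizeof = 80, alignof = 4
array of 22: 22 × 80 = 1760

1760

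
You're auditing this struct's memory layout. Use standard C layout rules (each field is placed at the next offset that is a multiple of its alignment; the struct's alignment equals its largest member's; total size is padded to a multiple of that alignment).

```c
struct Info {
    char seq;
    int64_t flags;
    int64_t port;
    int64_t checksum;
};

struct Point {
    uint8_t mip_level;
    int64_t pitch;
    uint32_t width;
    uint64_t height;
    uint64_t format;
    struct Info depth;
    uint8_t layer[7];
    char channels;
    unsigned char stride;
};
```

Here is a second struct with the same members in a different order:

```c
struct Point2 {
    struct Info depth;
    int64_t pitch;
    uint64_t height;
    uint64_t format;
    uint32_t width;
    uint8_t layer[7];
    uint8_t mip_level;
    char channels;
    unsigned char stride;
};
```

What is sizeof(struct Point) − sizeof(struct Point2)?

Info: 0..1  seq  (1B, 1-aligned); 1..8  -- padding (7B); 8..16  flags  (8B, 8-aligned); 16..24  port  (8B, 8-aligned); 24..32  checksum  (8B, 8-aligned); sizeof = 32, alignof = 8
0..1  mip_level  (1B, 1-aligned)
1..8  -- padding (7B)
8..16  pitch  (8B, 8-aligned)
16..20  width  (4B, 4-aligned)
20..24  -- padding (4B)
24..32  height  (8B, 8-aligned)
32..40  format  (8B, 8-aligned)
40..72  depth  (32B, 8-aligned)
72..79  layer  (7B, 1-aligned)
79..80  channels  (1B, 1-aligned)
80..81  stride  (1B, 1-aligned)
81..88  -- tail padding (7B)
sizeof = 88, alignof = 8
— Point2 —
0..32  depth  (32B, 8-aligned)
32..40  pitch  (8B, 8-aligned)
40..48  height  (8B, 8-aligned)
48..56  format  (8B, 8-aligned)
56..60  width  (4B, 4-aligned)
60..67  layer  (7B, 1-aligned)
67..68  mip_level  (1B, 1-aligned)
68..69  channels  (1B, 1-aligned)
69..70  stride  (1B, 1-aligned)
70..72  -- tail padding (2B)
sizeof = 72, alignof = 8
88 − 72 = 16

16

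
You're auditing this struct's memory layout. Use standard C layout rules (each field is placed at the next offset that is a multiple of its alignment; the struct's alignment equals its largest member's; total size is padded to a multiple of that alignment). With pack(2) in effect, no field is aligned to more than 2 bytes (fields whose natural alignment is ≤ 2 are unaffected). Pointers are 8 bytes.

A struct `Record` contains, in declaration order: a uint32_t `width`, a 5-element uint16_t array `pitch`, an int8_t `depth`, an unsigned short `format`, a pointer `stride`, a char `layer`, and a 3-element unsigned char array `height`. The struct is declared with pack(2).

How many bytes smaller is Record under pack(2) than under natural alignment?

10

natural layout:
  0..4  width  (4B, 4-aligned)
  4..14  pitch  (10B, 2-aligned)
  14..15  depth  (1B, 1-aligned)
  15..16  -- padding (1B)
  16..18  format  (2B, 2-aligned)
  18..24  -- padding (6B)
  24..32  stride  (8B, 8-aligned)
  32..33  layer  (1B, 1-aligned)
  33..36  height  (3B, 1-aligned)
  36..40  -- tail padding (4B)
  sizeof = 40, alignof = 8
packed(2) layout:
  0..4  width  (4B, 2-aligned)
  4..14  pitch  (10B, 2-aligned)
  14..15  depth  (1B, 1-aligned)
  15..16  -- padding (1B)
  16..18  format  (2B, 2-aligned)
  18..26  stride  (8B, 2-aligned)
  26..27  layer  (1B, 1-aligned)
  27..30  height  (3B, 1-aligned)
  sizeof = 30, alignof = 2
40 − 30 = 10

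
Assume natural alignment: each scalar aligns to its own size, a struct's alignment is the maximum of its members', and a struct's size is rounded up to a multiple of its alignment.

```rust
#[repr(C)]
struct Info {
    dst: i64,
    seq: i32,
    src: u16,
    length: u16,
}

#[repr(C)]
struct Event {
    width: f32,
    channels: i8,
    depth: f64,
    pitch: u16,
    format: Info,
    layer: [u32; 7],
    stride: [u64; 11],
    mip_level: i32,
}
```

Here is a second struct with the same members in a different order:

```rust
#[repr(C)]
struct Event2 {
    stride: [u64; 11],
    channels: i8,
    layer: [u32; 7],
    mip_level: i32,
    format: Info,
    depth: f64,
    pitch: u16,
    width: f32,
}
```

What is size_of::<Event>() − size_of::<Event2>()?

Info: dst at 0 (size 8, align 8) → ends 8; seq at 8 (size 4, align 4) → ends 12; src at 12 (size 2, align 2) → ends 14; length at 14 (size 2, align 2) → ends 16; total 16 bytes, alignment 8
width at 0 (size 4, align 4) → ends 4
channels at 4 (size 1, align 1) → ends 5
pad 3 to align 8 for depth
depth at 8 (size 8, align 8) → ends 16
pitch at 16 (size 2, align 2) → ends 18
pad 6 to align 8 for format
format at 24 (size 16, align 8) → ends 40
layer at 40 (size 28, align 4) → ends 68
pad 4 to align 8 for stride
stride at 72 (size 88, align 8) → ends 160
mip_level at 160 (size 4, align 4) → ends 164
tail pad 4 to reach multiple of 8
total 168 bytes, alignment 8
— Event2 —
stride at 0 (size 88, align 8) → ends 88
channels at 88 (size 1, align 1) → ends 89
pad 3 to align 4 for layer
layer at 92 (size 28, align 4) → ends 120
mip_level at 120 (size 4, align 4) → ends 124
pad 4 to align 8 for format
format at 128 (size 16, align 8) → ends 144
depth at 144 (size 8, align 8) → ends 152
pitch at 152 (size 2, align 2) → ends 154
pad 2 to align 4 for width
width at 156 (size 4, align 4) → ends 160
total 160 bytes, alignment 8
168 − 160 = 8

8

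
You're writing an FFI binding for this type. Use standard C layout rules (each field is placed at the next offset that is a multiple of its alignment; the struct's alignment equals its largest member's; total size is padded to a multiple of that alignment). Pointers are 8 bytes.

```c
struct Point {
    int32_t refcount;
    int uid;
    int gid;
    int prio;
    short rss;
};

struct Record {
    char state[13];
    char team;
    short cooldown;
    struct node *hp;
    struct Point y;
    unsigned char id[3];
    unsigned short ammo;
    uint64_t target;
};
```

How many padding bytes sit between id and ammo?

Point: 0..4  refcount  (4B, 4-aligned); 4..8  uid  (4B, 4-aligned); 8..12  gid  (4B, 4-aligned); 12..16  prio  (4B, 4-aligned); 16..18  rss  (2B, 2-aligned); 18..20  -- tail padding (2B); sizeof = 20, alignof = 4
0..13  state  (13B, 1-aligned)
13..14  team  (1B, 1-aligned)
14..16  cooldown  (2B, 2-aligned)
16..24  hp  (8B, 8-aligned)
24..44  y  (20B, 4-aligned)
44..47  id  (3B, 1-aligned)
47..48  -- padding (1B)
48..50  ammo  (2B, 2-aligned)

1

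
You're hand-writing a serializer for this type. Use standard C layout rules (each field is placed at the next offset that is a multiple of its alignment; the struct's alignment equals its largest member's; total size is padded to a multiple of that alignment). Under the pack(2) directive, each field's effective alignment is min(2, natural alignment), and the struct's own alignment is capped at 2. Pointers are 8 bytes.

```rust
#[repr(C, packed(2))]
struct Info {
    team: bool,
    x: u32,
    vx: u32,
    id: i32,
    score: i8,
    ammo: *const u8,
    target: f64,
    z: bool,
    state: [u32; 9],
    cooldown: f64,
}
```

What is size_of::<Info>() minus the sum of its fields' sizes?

@0: team [1B, align 1] → 1
+1 pad (align 2)
@2: x [4B, align 2] → 6
@6: vx [4B, align 2] → 10
@10: id [4B, align 2] → 14
@14: score [1B, align 1] → 15
+1 pad (align 2)
@16: ammo [8B, align 2] → 24
@24: target [8B, align 2] → 32
@32: z [1B, align 1] → 33
+1 pad (align 2)
@34: state [36B, align 2] → 70
@70: cooldown [8B, align 2] → 78
size 78, align 2
data bytes 75, size 78 → padding 3

3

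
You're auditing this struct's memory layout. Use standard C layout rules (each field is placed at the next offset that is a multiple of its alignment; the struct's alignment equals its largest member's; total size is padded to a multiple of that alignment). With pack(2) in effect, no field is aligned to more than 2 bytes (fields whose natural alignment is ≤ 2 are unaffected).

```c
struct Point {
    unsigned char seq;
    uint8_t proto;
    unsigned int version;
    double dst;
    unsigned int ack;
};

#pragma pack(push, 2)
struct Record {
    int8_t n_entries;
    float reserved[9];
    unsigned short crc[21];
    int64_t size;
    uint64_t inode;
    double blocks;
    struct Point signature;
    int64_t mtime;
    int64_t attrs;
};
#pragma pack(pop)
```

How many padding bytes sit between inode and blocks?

Point: @0: seq [1B, align 1] → 1; @1: proto [1B, align 1] → 2; +2 pad (align 4); @4: version [4B, align 4] → 8; @8: dst [8B, align 8] → 16; @16: ack [4B, align 4] → 20; +4 tail pad (align 8); size 24, align 8
@0: n_entries [1B, align 1] → 1
+1 pad (align 2)
@2: reserved [36B, align 2] → 38
@38: crc [42B, align 2] → 80
@80: size [8B, align 2] → 88
@88: inode [8B, align 2] → 96
@96: blocks [8B, align 2] → 104

0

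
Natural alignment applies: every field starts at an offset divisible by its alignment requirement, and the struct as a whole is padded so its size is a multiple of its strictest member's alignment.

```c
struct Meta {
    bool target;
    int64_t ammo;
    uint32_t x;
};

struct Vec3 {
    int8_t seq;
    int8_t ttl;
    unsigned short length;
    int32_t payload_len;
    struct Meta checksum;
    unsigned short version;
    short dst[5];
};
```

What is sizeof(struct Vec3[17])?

Meta: target at 0 (size 1, align 1) → ends 1; pad 7 to align 8 for ammo; ammo at 8 (size 8, align 8) → ends 16; x at 16 (size 4, align 4) → ends 20; tail pad 4 to reach multiple of 8; total 24 bytes, alignment 8
seq at 0 (size 1, align 1) → ends 1
ttl at 1 (size 1, align 1) → ends 2
length at 2 (size 2, align 2) → ends 4
payload_len at 4 (size 4, align 4) → ends 8
checksum at 8 (size 24, align 8) → ends 32
version at 32 (size 2, align 2) → ends 34
dst at 34 (size 10, align 2) → ends 44
tail pad 4 to reach multiple of 8
total 48 bytes, alignment 8
array of 17: 17 × 48 = 816

816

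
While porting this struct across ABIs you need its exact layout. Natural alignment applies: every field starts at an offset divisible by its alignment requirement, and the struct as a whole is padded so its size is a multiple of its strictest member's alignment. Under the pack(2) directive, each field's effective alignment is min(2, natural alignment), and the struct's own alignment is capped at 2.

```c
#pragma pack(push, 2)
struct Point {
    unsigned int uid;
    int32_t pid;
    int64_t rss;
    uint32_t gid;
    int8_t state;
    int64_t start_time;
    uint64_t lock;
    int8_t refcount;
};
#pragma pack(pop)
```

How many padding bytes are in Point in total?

0..4  uid  (4B, 2-aligned)
4..8  pid  (4B, 2-aligned)
8..16  rss  (8B, 2-aligned)
16..20  gid  (4B, 2-aligned)
20..21  state  (1B, 1-aligned)
21..22  -- padding (1B)
22..30  start_time  (8B, 2-aligned)
30..38  lock  (8B, 2-aligned)
38..39  refcount  (1B, 1-aligned)
39..40  -- tail padding (1B)
sizeof = 40, alignof = 2
data bytes 38, size 40 → padding 2

2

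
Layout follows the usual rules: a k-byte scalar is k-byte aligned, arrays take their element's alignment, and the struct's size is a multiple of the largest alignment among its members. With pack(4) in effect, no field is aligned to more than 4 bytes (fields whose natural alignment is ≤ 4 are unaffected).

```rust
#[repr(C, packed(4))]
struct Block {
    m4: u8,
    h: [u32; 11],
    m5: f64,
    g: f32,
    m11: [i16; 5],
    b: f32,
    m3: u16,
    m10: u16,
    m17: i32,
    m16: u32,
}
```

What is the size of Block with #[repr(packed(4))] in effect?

m4 at 0 (size 1, align 1) → ends 1
pad 3 to align 4 for h
h at 4 (size 44, align 4) → ends 48
m5 at 48 (size 8, align 4) → ends 56
g at 56 (size 4, align 4) → ends 60
m11 at 60 (size 10, align 2) → ends 70
pad 2 to align 4 for b
b at 72 (size 4, align 4) → ends 76
m3 at 76 (size 2, align 2) → ends 78
m10 at 78 (size 2, align 2) → ends 80
m17 at 80 (size 4, align 4) → ends 84
m16 at 84 (size 4, align 4) → ends 88
total 88 bytes, alignment 4

88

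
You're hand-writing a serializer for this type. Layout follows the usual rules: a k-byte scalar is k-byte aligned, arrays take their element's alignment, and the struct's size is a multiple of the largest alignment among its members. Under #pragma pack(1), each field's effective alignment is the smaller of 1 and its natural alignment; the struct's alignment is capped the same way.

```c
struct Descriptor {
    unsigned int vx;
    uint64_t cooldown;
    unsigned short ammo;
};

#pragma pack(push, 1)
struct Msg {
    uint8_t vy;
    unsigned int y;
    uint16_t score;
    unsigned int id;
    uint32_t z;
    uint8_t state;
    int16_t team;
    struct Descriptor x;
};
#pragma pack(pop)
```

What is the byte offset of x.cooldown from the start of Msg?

Descriptor: @0: vx [4B, align 4] → 4; +4 pad (align 8); @8: cooldown [8B, align 8] → 16; @16: ammo [2B, align 2] → 18; +6 tail pad (align 8); size 24, align 8
@0: vy [1B, align 1] → 1
@1: y [4B, align 1] → 5
@5: score [2B, align 1] → 7
@7: id [4B, align 1] → 11
@11: z [4B, align 1] → 15
@15: state [1B, align 1] → 16
@16: team [2B, align 1] → 18
@18: x [24B, align 1] → 42
within Descriptor: cooldown at 8
18 + 8 = 26

26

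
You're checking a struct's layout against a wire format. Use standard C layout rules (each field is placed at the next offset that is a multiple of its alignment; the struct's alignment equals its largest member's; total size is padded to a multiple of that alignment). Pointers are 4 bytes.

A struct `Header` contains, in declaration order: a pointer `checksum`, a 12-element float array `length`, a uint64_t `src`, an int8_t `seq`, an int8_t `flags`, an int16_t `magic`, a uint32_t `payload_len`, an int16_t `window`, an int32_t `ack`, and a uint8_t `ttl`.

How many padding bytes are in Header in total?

checksum at 0 (size 4, align 4) → ends 4
length at 4 (size 48, align 4) → ends 52
pad 4 to align 8 for src
src at 56 (size 8, align 8) → ends 64
seq at 64 (size 1, align 1) → ends 65
flags at 65 (size 1, align 1) → ends 66
magic at 66 (size 2, align 2) → ends 68
payload_len at 68 (size 4, align 4) → ends 72
window at 72 (size 2, align 2) → ends 74
pad 2 to align 4 for ack
ack at 76 (size 4, align 4) → ends 80
ttl at 80 (size 1, align 1) → ends 81
tail pad 7 to reach multiple of 8
total 88 bytes, alignment 8
data bytes 75, size 88 → padding 13

13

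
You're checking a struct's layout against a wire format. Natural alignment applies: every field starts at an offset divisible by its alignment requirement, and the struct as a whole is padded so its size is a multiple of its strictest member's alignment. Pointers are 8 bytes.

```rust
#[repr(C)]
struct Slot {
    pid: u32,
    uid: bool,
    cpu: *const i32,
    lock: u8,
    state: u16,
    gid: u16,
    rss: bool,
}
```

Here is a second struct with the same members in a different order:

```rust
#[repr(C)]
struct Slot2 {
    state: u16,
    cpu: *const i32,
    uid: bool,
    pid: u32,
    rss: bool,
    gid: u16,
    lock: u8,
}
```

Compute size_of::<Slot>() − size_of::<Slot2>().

0..4  pid  (4B, 4-aligned)
4..5  uid  (1B, 1-aligned)
5..8  -- padding (3B)
8..16  cpu  (8B, 8-aligned)
16..17  lock  (1B, 1-aligned)
17..18  -- padding (1B)
18..20  state  (2B, 2-aligned)
20..22  gid  (2B, 2-aligned)
22..23  rss  (1B, 1-aligned)
23..24  -- tail padding (1B)
sizeof = 24, alignof = 8
— Slot2 —
0..2  state  (2B, 2-aligned)
2..8  -- padding (6B)
8..16  cpu  (8B, 8-aligned)
16..17  uid  (1B, 1-aligned)
17..20  -- padding (3B)
20..24  pid  (4B, 4-aligned)
24..25  rss  (1B, 1-aligned)
25..26  -- padding (1B)
26..28  gid  (2B, 2-aligned)
28..29  lock  (1B, 1-aligned)
29..32  -- tail padding (3B)
sizeof = 32, alignof = 8
24 − 32 = -8

-8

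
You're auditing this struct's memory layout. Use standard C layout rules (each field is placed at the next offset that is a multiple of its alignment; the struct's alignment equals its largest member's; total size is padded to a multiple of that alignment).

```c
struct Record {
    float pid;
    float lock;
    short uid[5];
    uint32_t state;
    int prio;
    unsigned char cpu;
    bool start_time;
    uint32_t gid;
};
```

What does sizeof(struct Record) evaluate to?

36 bytes

pid at 0 (size 4, align 4) → ends 4
lock at 4 (size 4, align 4) → ends 8
uid at 8 (size 10, align 2) → ends 18
pad 2 to align 4 for state
state at 20 (size 4, align 4) → ends 24
prio at 24 (size 4, align 4) → ends 28
cpu at 28 (size 1, align 1) → ends 29
start_time at 29 (size 1, align 1) → ends 30
pad 2 to align 4 for gid
gid at 32 (size 4, align 4) → ends 36
total 36 bytes, alignment 4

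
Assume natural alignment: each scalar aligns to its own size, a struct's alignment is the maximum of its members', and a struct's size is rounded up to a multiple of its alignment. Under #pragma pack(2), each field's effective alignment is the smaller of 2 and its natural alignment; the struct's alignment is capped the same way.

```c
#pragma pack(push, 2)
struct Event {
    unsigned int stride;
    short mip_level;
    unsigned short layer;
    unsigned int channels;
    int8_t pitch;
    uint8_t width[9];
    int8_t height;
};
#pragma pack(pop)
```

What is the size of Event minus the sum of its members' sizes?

1

stride at 0 (size 4, align 2) → ends 4
mip_level at 4 (size 2, align 2) → ends 6
layer at 6 (size 2, align 2) → ends 8
channels at 8 (size 4, align 2) → ends 12
pitch at 12 (size 1, align 1) → ends 13
width at 13 (size 9, align 1) → ends 22
height at 22 (size 1, align 1) → ends 23
tail pad 1 to reach multiple of 2
total 24 bytes, alignment 2
data bytes 23, size 24 → padding 1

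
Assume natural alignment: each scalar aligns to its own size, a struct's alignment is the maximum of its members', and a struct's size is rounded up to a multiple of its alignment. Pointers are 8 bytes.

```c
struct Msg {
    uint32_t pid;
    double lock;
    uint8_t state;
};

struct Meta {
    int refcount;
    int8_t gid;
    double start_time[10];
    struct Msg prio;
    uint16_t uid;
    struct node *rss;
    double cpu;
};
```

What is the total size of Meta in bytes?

Msg: pid at 0 (size 4, align 4) → ends 4; pad 4 to align 8 for lock; lock at 8 (size 8, align 8) → ends 16; state at 16 (size 1, align 1) → ends 17; tail pad 7 to reach multiple of 8; total 24 bytes, alignment 8
refcount at 0 (size 4, align 4) → ends 4
gid at 4 (size 1, align 1) → ends 5
pad 3 to align 8 for start_time
start_time at 8 (size 80, align 8) → ends 88
prio at 88 (size 24, align 8) → ends 112
uid at 112 (size 2, align 2) → ends 114
pad 6 to align 8 for rss
rss at 120 (size 8, align 8) → ends 128
cpu at 128 (size 8, align 8) → ends 136
total 136 bytes, alignment 8

136 bytes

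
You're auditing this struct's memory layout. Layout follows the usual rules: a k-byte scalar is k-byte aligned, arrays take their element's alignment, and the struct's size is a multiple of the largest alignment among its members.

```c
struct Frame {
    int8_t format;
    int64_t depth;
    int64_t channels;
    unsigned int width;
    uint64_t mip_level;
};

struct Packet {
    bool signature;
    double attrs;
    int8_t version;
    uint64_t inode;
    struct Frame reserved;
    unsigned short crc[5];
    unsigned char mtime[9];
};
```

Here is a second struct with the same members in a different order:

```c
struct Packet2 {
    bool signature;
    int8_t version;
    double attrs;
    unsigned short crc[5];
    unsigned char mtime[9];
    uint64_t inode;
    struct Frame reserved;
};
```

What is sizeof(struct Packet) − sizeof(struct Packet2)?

Frame: format at 0 (size 1, align 1) → ends 1; pad 7 to align 8 for depth; depth at 8 (size 8, align 8) → ends 16; channels at 16 (size 8, align 8) → ends 24; width at 24 (size 4, align 4) → ends 28; pad 4 to align 8 for mip_level; mip_level at 32 (size 8, align 8) → ends 40; total 40 bytes, alignment 8
signature at 0 (size 1, align 1) → ends 1
pad 7 to align 8 for attrs
attrs at 8 (size 8, align 8) → ends 16
version at 16 (size 1, align 1) → ends 17
pad 7 to align 8 for inode
inode at 24 (size 8, align 8) → ends 32
reserved at 32 (size 40, align 8) → ends 72
crc at 72 (size 10, align 2) → ends 82
mtime at 82 (size 9, align 1) → ends 91
tail pad 5 to reach multiple of 8
total 96 bytes, alignment 8
— Packet2 —
signature at 0 (size 1, align 1) → ends 1
version at 1 (size 1, align 1) → ends 2
pad 6 to align 8 for attrs
attrs at 8 (size 8, align 8) → ends 16
crc at 16 (size 10, align 2) → ends 26
mtime at 26 (size 9, align 1) → ends 35
pad 5 to align 8 for inode
inode at 40 (size 8, align 8) → ends 48
reserved at 48 (size 40, align 8) → ends 88
total 88 bytes, alignment 8
96 − 88 = 8

8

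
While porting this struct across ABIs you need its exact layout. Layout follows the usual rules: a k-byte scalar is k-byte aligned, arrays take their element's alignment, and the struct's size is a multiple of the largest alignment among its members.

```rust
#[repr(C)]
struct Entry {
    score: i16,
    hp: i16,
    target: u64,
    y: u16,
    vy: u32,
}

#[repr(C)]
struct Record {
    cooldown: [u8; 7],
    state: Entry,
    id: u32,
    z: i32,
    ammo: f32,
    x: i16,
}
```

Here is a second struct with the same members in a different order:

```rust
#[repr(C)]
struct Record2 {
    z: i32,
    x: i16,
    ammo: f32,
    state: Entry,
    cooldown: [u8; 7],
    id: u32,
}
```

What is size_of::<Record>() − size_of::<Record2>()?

Entry: 0..2  score  (2B, 2-aligned); 2..4  hp  (2B, 2-aligned); 4..8  -- padding (4B); 8..16  target  (8B, 8-aligned); 16..18  y  (2B, 2-aligned); 18..20  -- padding (2B); 20..24  vy  (4B, 4-aligned); sizeof = 24, alignof = 8
0..7  cooldown  (7B, 1-aligned)
7..8  -- padding (1B)
8..32  state  (24B, 8-aligned)
32..36  id  (4B, 4-aligned)
36..40  z  (4B, 4-aligned)
40..44  ammo  (4B, 4-aligned)
44..46  x  (2B, 2-aligned)
46..48  -- tail padding (2B)
sizeof = 48, alignof = 8
— Record2 —
0..4  z  (4B, 4-aligned)
4..6  x  (2B, 2-aligned)
6..8  -- padding (2B)
8..12  ammo  (4B, 4-aligned)
12..16  -- padding (4B)
16..40  state  (24B, 8-aligned)
40..47  cooldown  (7B, 1-aligned)
47..48  -- padding (1B)
48..52  id  (4B, 4-aligned)
52..56  -- tail padding (4B)
sizeof = 56, alignof = 8
48 − 56 = -8

-8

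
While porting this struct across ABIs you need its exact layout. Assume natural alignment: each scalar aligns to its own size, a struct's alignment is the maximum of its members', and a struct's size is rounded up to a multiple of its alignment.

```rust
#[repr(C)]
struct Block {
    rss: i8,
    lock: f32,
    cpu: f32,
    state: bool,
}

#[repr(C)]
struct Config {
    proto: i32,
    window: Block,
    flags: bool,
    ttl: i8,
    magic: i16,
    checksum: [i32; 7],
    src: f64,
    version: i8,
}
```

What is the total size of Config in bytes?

72 bytes

Block: 0..1  rss  (1B, 1-aligned); 1..4  -- padding (3B); 4..8  lock  (4B, 4-aligned); 8..12  cpu  (4B, 4-aligned); 12..13  state  (1B, 1-aligned); 13..16  -- tail padding (3B); sizeof = 16, alignof = 4
0..4  proto  (4B, 4-aligned)
4..20  window  (16B, 4-aligned)
20..21  flags  (1B, 1-aligned)
21..22  ttl  (1B, 1-aligned)
22..24  magic  (2B, 2-aligned)
24..52  checksum  (28B, 4-aligned)
52..56  -- padding (4B)
56..64  src  (8B, 8-aligned)
64..65  version  (1B, 1-aligned)
65..72  -- tail padding (7B)
sizeof = 72, alignof = 8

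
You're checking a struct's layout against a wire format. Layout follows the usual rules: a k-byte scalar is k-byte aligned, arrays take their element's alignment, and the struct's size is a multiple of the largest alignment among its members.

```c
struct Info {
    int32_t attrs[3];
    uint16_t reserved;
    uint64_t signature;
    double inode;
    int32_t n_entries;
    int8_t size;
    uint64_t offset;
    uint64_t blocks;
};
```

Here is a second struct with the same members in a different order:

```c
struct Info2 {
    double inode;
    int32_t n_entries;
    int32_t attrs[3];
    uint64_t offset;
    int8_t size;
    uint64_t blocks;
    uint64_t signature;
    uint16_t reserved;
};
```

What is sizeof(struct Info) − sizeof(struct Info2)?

attrs at 0 (size 12, align 4) → ends 12
reserved at 12 (size 2, align 2) → ends 14
pad 2 to align 8 for signature
signature at 16 (size 8, align 8) → ends 24
inode at 24 (size 8, align 8) → ends 32
n_entries at 32 (size 4, align 4) → ends 36
size at 36 (size 1, align 1) → ends 37
pad 3 to align 8 for offset
offset at 40 (size 8, align 8) → ends 48
blocks at 48 (size 8, align 8) → ends 56
total 56 bytes, alignment 8
— Info2 —
inode at 0 (size 8, align 8) → ends 8
n_entries at 8 (size 4, align 4) → ends 12
attrs at 12 (size 12, align 4) → ends 24
offset at 24 (size 8, align 8) → ends 32
size at 32 (size 1, align 1) → ends 33
pad 7 to align 8 for blocks
blocks at 40 (size 8, align 8) → ends 48
signature at 48 (size 8, align 8) → ends 56
reserved at 56 (size 2, align 2) → ends 58
tail pad 6 to reach multiple of 8
total 64 bytes, alignment 8
56 − 64 = -8

-8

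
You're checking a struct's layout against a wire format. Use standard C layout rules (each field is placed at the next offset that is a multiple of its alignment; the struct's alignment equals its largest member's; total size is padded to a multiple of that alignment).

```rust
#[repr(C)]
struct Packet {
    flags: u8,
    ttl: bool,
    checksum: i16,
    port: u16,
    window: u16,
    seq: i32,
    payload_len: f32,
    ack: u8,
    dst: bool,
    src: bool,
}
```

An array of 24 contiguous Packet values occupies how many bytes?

480

0..1  flags  (1B, 1-aligned)
1..2  ttl  (1B, 1-aligned)
2..4  checksum  (2B, 2-aligned)
4..6  port  (2B, 2-aligned)
6..8  window  (2B, 2-aligned)
8..12  seq  (4B, 4-aligned)
12..16  payload_len  (4B, 4-aligned)
16..17  ack  (1B, 1-aligned)
17..18  dst  (1B, 1-aligned)
18..19  src  (1B, 1-aligned)
19..20  -- tail padding (1B)
sizeof = 20, alignof = 4
array of 24: 24 × 20 = 480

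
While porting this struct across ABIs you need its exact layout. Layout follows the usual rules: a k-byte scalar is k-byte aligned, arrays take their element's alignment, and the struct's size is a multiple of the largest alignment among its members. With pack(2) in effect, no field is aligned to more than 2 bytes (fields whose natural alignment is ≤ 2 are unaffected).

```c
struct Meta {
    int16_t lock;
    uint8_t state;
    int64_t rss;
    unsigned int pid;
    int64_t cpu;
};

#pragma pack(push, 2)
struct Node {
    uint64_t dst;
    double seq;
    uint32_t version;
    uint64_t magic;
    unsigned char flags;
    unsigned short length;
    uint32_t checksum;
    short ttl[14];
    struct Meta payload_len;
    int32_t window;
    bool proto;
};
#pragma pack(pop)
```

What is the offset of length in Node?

30

Meta: 0..2  lock  (2B, 2-aligned); 2..3  state  (1B, 1-aligned); 3..8  -- padding (5B); 8..16  rss  (8B, 8-aligned); 16..20  pid  (4B, 4-aligned); 20..24  -- padding (4B); 24..32  cpu  (8B, 8-aligned); sizeof = 32, alignof = 8
0..8  dst  (8B, 2-aligned)
8..16  seq  (8B, 2-aligned)
16..20  version  (4B, 2-aligned)
20..28  magic  (8B, 2-aligned)
28..29  flags  (1B, 1-aligned)
29..30  -- padding (1B)
30..32  length  (2B, 2-aligned)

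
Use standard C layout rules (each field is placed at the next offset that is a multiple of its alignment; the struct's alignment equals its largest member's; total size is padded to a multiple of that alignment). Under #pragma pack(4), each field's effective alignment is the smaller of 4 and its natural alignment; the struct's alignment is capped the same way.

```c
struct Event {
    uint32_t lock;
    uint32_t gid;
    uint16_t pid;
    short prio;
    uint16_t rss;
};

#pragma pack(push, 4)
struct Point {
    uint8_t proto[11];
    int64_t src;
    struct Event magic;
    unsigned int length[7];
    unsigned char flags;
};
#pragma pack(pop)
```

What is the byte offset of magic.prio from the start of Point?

30

Event: @0: lock [4B, align 4] → 4; @4: gid [4B, align 4] → 8; @8: pid [2B, align 2] → 10; @10: prio [2B, align 2] → 12; @12: rss [2B, align 2] → 14; +2 tail pad (align 4); size 16, align 4
@0: proto [11B, align 1] → 11
+1 pad (align 4)
@12: src [8B, align 4] → 20
@20: magic [16B, align 4] → 36
within Event: prio at 10
20 + 10 = 30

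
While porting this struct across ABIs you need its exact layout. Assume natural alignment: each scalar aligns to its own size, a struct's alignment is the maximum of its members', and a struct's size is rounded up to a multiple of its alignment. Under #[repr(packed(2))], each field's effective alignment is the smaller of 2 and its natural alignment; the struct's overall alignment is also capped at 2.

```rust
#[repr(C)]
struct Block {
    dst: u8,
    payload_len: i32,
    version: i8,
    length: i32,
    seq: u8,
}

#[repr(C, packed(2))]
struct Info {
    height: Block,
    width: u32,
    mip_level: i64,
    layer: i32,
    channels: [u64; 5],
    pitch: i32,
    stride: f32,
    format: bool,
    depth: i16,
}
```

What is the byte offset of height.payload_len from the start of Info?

Block: dst at 0 (size 1, align 1) → ends 1; pad 3 to align 4 for payload_len; payload_len at 4 (size 4, align 4) → ends 8; version at 8 (size 1, align 1) → ends 9; pad 3 to align 4 for length; length at 12 (size 4, align 4) → ends 16; seq at 16 (size 1, align 1) → ends 17; tail pad 3 to reach multiple of 4; total 20 bytes, alignment 4
height at 0 (size 20, align 2) → ends 20
within Block: payload_len at 4
0 + 4 = 4

4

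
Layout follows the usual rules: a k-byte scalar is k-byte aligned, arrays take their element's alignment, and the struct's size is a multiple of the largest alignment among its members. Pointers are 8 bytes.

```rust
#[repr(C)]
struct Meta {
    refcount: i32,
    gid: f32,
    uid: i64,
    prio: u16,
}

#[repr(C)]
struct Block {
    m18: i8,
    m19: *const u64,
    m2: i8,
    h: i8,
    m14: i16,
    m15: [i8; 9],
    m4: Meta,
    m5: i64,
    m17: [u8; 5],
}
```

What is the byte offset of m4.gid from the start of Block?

36

Meta: 0..4  refcount  (4B, 4-aligned); 4..8  gid  (4B, 4-aligned); 8..16  uid  (8B, 8-aligned); 16..18  prio  (2B, 2-aligned); 18..24  -- tail padding (6B); sizeof = 24, alignof = 8
0..1  m18  (1B, 1-aligned)
1..8  -- padding (7B)
8..16  m19  (8B, 8-aligned)
16..17  m2  (1B, 1-aligned)
17..18  h  (1B, 1-aligned)
18..20  m14  (2B, 2-aligned)
20..29  m15  (9B, 1-aligned)
29..32  -- padding (3B)
32..56  m4  (24B, 8-aligned)
within Meta: gid at 4
32 + 4 = 36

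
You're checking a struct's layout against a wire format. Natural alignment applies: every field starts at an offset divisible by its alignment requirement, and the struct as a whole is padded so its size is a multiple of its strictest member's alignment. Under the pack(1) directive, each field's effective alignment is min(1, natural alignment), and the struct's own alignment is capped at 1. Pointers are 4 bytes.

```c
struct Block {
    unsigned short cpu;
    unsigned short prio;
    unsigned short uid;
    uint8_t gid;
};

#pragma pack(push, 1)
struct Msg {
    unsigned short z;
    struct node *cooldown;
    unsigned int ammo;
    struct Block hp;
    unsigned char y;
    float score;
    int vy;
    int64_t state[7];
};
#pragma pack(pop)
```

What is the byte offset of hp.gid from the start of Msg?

16

Block: @0: cpu [2B, align 2] → 2; @2: prio [2B, align 2] → 4; @4: uid [2B, align 2] → 6; @6: gid [1B, align 1] → 7; +1 tail pad (align 2); size 8, align 2
@0: z [2B, align 1] → 2
@2: cooldown [4B, align 1] → 6
@6: ammo [4B, align 1] → 10
@10: hp [8B, align 1] → 18
within Block: gid at 6
10 + 6 = 16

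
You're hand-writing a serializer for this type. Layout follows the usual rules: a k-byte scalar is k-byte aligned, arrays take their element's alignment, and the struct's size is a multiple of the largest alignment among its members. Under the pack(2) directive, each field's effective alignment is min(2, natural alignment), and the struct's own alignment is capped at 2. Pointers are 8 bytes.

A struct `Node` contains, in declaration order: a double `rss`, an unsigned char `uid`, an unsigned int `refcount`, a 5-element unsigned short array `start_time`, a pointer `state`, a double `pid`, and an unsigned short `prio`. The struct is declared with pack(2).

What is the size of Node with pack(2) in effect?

@0: rss [8B, align 2] → 8
@8: uid [1B, align 1] → 9
+1 pad (align 2)
@10: refcount [4B, align 2] → 14
@14: start_time [10B, align 2] → 24
@24: state [8B, align 2] → 32
@32: pid [8B, align 2] → 40
@40: prio [2B, align 2] → 42
size 42, align 2

42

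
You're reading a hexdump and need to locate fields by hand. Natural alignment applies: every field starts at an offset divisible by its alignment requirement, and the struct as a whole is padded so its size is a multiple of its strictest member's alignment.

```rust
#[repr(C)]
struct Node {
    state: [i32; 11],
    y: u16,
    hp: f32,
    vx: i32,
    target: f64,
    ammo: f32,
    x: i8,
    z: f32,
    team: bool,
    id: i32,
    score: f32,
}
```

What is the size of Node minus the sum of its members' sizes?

8

state at 0 (size 44, align 4) → ends 44
y at 44 (size 2, align 2) → ends 46
pad 2 to align 4 for hp
hp at 48 (size 4, align 4) → ends 52
vx at 52 (size 4, align 4) → ends 56
target at 56 (size 8, align 8) → ends 64
ammo at 64 (size 4, align 4) → ends 68
x at 68 (size 1, align 1) → ends 69
pad 3 to align 4 for z
z at 72 (size 4, align 4) → ends 76
team at 76 (size 1, align 1) → ends 77
pad 3 to align 4 for id
id at 80 (size 4, align 4) → ends 84
score at 84 (size 4, align 4) → ends 88
total 88 bytes, alignment 8
data bytes 80, size 88 → padding 8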